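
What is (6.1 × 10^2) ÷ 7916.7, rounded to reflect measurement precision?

0.077

(6.1 × 10^2) ÷ 7916.7 = 0.0770523071482…
Multiplication/division keeps the fewest significant figures: 6.1 × 10^2 → 2 s.f., 7916.7 → 5 s.f.; limit is 2.
Rounded to 2 significant figures: 0.077.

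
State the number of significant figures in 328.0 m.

328.0: trailing zeros after a decimal point are significant.

4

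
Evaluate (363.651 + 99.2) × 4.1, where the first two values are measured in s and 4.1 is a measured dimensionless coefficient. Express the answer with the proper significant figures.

1.9 × 10³ s

363.651 s + 99.2 s = 462.851 s; the sum is limited to 1 decimal place (4 s.f.).
Carrying full precision, 462.851 × 4.1 = 1897.6891 s; 4.1 has 2 s.f., so the result keeps min(4, 2) = 2 s.f.
Rounded to 2 significant figures: 1.9 × 10³ s.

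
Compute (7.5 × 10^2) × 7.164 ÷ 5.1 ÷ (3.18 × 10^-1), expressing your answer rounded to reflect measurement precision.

3.3 × 10^3

(7.5 × 10^2) × 7.164 ÷ 5.1 ÷ (3.18 × 10^-1) = 3312.98557159…
Multiplication/division keeps the fewest significant figures: 7.5 × 10^2 → 2 s.f., 7.164 → 4 s.f., 5.1 → 2 s.f., 3.18 × 10^-1 → 3 s.f.; limit is 2.
Rounded to 2 significant figures: 3.3 × 10^3.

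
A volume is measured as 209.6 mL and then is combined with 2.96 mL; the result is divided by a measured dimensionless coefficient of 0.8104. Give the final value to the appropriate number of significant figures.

262.3 mL

209.6 mL + 2.96 mL = 212.56 mL; the sum is limited to 1 decimal place (4 s.f.).
Carrying full precision, 212.56 ÷ 0.8104 = 262.290227048… mL; 0.8104 has 4 s.f., so the result keeps min(4, 4) = 4 s.f.
Rounded to 4 significant figures: 262.3 mL.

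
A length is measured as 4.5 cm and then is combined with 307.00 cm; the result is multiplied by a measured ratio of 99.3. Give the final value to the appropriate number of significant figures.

4.5 cm + 307.00 cm = 311.50 cm; the sum is limited to 1 decimal place (4 s.f.).
Carrying full precision, 311.50 × 99.3 = 30931.95 cm; 99.3 has 3 s.f., so the result keeps min(4, 3) = 3 s.f.
Rounded to 3 significant figures: 3.09 × 10⁴ cm.

3.09 × 10⁴ cm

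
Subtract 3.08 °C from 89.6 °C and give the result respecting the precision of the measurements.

89.6 °C − 3.08 °C = 86.52 °C.
Addition/subtraction keeps the fewest decimal places: 89.6 → 1 decimal place, 3.08 → 2 decimal places; limit is 1.
Rounded to 1 decimal place: 86.5 °C.

86.5 °C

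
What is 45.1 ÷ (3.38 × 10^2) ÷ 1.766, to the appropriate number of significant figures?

45.1 ÷ (3.38 × 10^2) ÷ 1.766 = 0.0755560320853…
Multiplication/division keeps the fewest significant figures: 45.1 → 3 s.f., 3.38 × 10^2 → 3 s.f., 1.766 → 4 s.f.; limit is 3.
Rounded to 3 significant figures: 0.0756.

0.0756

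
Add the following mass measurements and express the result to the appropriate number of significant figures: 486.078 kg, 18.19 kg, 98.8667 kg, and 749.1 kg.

1352.2 kg

486.078 kg + 18.19 kg + 98.8667 kg + 749.1 kg = 1352.2347 kg.
Addition/subtraction keeps the fewest decimal places: 486.078 → 3 decimal places, 18.19 → 2 decimal places, 98.8667 → 4 decimal places, 749.1 → 1 decimal place; limit is 1.
Rounded to 1 decimal place: 1352.2 kg.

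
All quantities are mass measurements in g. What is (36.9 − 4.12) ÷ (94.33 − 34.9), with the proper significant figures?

0.552

36.9 − 4.12 = 32.78, limited to 1 d.p. → 3 s.f.; 94.33 − 34.9 = 59.43, limited to 1 d.p. → 3 s.f.
Carrying full precision, 32.78 ÷ 59.43 = 0.551573279488…; keep min(3, 3) = 3 s.f.
Rounded to 3 significant figures: 0.552.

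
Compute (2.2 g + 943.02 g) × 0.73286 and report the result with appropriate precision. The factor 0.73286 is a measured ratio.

692.7 g

2.2 g + 943.02 g = 945.22 g; the sum is limited to 1 decimal place (4 s.f.).
Carrying full precision, 945.22 × 0.73286 = 692.7139292 g; 0.73286 has 5 s.f., so the result keeps min(4, 5) = 4 s.f.
Rounded to 4 significant figures: 692.7 g.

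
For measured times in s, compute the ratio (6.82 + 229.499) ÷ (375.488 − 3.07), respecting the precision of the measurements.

6.82 + 229.499 = 236.319, limited to 2 d.p. → 5 s.f.; 375.488 − 3.07 = 372.418, limited to 2 d.p. → 5 s.f.
Carrying full precision, 236.319 ÷ 372.418 = 0.634553109678…; keep min(5, 5) = 5 s.f.
Rounded to 5 significant figures: 0.63455.

0.63455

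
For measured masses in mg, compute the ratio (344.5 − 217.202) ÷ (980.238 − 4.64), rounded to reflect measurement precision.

1.305 × 10^-1

344.5 − 217.202 = 127.298, limited to 1 d.p. → 4 s.f.; 980.238 − 4.64 = 975.598, limited to 2 d.p. → 5 s.f.
Carrying full precision, 127.298 ÷ 975.598 = 0.130482022308…; keep min(4, 5) = 4 s.f.
Rounded to 4 significant figures: 1.305 × 10^-1.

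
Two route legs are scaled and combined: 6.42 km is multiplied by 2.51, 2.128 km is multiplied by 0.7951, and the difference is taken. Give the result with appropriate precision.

6.42 × 2.51 = 16.1142 → 16.1 km (3 s.f., last digit at the 10^-1 place).
2.128 × 0.7951 = 1.6919728 → 1.692 km (4 s.f., last digit at the 10^-3 place).
Difference: 14.4222272 km; keep the coarser place, 10^-1.
Result: 14.4 km.

14.4 km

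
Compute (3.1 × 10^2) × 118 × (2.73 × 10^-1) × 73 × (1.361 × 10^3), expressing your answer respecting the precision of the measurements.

(3.1 × 10^2) × 118 × (2.73 × 10^-1) × 73 × (1.361 × 10^3) = 992172838.02
Multiplication/division keeps the fewest significant figures: 3.1 × 10^2 → 2 s.f., 118 → 3 s.f., 2.73 × 10^-1 → 3 s.f., 73 → 2 s.f., 1.361 × 10^3 → 4 s.f.; limit is 2.
Rounded to 2 significant figures: 9.9 × 10^8.

9.9 × 10^8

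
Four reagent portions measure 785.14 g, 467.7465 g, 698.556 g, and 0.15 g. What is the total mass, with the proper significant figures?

1951.59 g

785.14 g + 467.7465 g + 698.556 g + 0.15 g = 1951.5925 g.
Addition/subtraction keeps the fewest decimal places: 785.14 → 2 decimal places, 467.7465 → 4 decimal places, 698.556 → 3 decimal places, 0.15 → 2 decimal places; limit is 2.
Rounded to 2 decimal places: 1951.59 g.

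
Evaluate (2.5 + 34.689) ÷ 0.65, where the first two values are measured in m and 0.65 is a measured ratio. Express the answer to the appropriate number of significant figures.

57 m

2.5 m + 34.689 m = 37.189 m; the sum is limited to 1 decimal place (3 s.f.).
Carrying full precision, 37.189 ÷ 0.65 = 57.2138461538… m; 0.65 has 2 s.f., so the result keeps min(3, 2) = 2 s.f.
Rounded to 2 significant figures: 57 m.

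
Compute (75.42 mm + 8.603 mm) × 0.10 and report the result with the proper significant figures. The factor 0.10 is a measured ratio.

75.42 mm + 8.603 mm = 84.023 mm; the sum is limited to 2 decimal places (4 s.f.).
Carrying full precision, 84.023 × 0.10 = 8.4023 mm; 0.10 has 2 s.f., so the result keeps min(4, 2) = 2 s.f.
Rounded to 2 significant figures: 8.4 mm.

8.4 mm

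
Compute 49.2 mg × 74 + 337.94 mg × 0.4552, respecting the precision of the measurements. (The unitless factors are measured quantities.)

3.8 × 10^3 mg

49.2 × 74 = 3640.8 → 3.6 × 10^3 mg (2 s.f., last digit at the 10^2 place).
337.94 × 0.4552 = 153.830288 → 153.8 mg (4 s.f., last digit at the 10^-1 place).
Sum: 3794.630288 mg; keep the coarser place, 10^2.
Result: 3.8 × 10^3 mg.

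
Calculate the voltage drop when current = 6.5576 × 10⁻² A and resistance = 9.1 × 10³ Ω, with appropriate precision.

6.0 × 10² V

voltage drop = 6.5576 × 10⁻² A × 9.1 × 10³ Ω = 596.7416 V.
6.5576 × 10⁻² has 5 significant figures; 9.1 × 10³ has 2.
Division/multiplication keeps the fewest: 2 significant figures.
Rounded: 6.0 × 10² V.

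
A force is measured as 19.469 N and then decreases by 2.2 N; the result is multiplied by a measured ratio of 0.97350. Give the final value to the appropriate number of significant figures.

19.469 N − 2.2 N = 17.269 N; the difference is limited to 1 decimal place (3 s.f.).
Carrying full precision, 17.269 × 0.97350 = 16.8113715 N; 0.97350 has 5 s.f., so the result keeps min(3, 5) = 3 s.f.
Rounded to 3 significant figures: 16.8 N.

16.8 N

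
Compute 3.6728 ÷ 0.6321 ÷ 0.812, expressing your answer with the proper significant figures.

7.16

3.6728 ÷ 0.6321 ÷ 0.812 = 7.15575495865…
Multiplication/division keeps the fewest significant figures: 3.6728 → 5 s.f., 0.6321 → 4 s.f., 0.812 → 3 s.f.; limit is 3.
Rounded to 3 significant figures: 7.16.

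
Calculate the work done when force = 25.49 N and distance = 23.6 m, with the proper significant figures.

work done = 25.49 N × 23.6 m = 601.564 J.
25.49 has 4 significant figures; 23.6 has 3.
Division/multiplication keeps the fewest: 3 significant figures.
Rounded: 602 J.

602 J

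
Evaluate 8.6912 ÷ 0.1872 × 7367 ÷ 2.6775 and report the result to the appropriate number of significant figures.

8.6912 ÷ 0.1872 × 7367 ÷ 2.6775 = 127742.405452…
Multiplication/division keeps the fewest significant figures: 8.6912 → 5 s.f., 0.1872 → 4 s.f., 7367 → 4 s.f., 2.6775 → 5 s.f.; limit is 4.
Rounded to 4 significant figures: 1.277 × 10^5.

1.277 × 10^5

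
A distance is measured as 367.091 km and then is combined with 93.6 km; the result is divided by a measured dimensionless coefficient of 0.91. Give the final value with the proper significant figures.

5.1 × 10^2 km

367.091 km + 93.6 km = 460.691 km; the sum is limited to 1 decimal place (4 s.f.).
Carrying full precision, 460.691 ÷ 0.91 = 506.253846154… km; 0.91 has 2 s.f., so the result keeps min(4, 2) = 2 s.f.
Rounded to 2 significant figures: 5.1 × 10^2 km.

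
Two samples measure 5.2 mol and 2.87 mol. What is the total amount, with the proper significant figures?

5.2 mol + 2.87 mol = 8.07 mol.
Addition/subtraction keeps the fewest decimal places: 5.2 → 1 decimal place, 2.87 → 2 decimal places; limit is 1.
Rounded to 1 decimal place: 8.1 mol.

8.1 mol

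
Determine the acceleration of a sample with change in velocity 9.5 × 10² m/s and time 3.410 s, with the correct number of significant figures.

2.8 × 10² m/s²

acceleration = 9.5 × 10² m/s ÷ 3.410 s = 278.592375367… m/s².
9.5 × 10² has 2 significant figures; 3.410 has 4.
Division/multiplication keeps the fewest: 2 significant figures.
Rounded: 2.8 × 10² m/s².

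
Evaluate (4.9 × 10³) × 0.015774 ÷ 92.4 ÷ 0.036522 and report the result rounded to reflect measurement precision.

(4.9 × 10³) × 0.015774 ÷ 92.4 ÷ 0.036522 = 22.9040030666…
Multiplication/division keeps the fewest significant figures: 4.9 × 10³ → 2 s.f., 0.015774 → 5 s.f., 92.4 → 3 s.f., 0.036522 → 5 s.f.; limit is 2.
Rounded to 2 significant figures: 23.

23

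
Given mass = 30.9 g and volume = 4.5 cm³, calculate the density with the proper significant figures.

6.9 g/cm³

density = 30.9 g ÷ 4.5 cm³ = 6.86666666667… g/cm³.
30.9 has 3 significant figures; 4.5 has 2.
Division/multiplication keeps the fewest: 2 significant figures.
Rounded: 6.9 g/cm³.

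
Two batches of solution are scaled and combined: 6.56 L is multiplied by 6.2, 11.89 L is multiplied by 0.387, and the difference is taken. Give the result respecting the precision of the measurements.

36 L

6.56 × 6.2 = 40.672 → 41 L (2 s.f., last digit at the 10^0 place).
11.89 × 0.387 = 4.60143 → 4.60 L (3 s.f., last digit at the 10^-2 place).
Difference: 36.07057 L; keep the coarser place, 10^0.
Result: 36 L.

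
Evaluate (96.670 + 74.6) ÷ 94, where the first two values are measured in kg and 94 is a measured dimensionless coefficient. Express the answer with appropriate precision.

96.670 kg + 74.6 kg = 171.270 kg; the sum is limited to 1 decimal place (4 s.f.).
Carrying full precision, 171.270 ÷ 94 = 1.8220212766… kg; 94 has 2 s.f., so the result keeps min(4, 2) = 2 s.f.
Rounded to 2 significant figures: 1.8 kg.

1.8 kg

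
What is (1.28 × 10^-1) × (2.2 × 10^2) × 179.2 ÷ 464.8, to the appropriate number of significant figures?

11

(1.28 × 10^-1) × (2.2 × 10^2) × 179.2 ÷ 464.8 = 10.8568674699…
Multiplication/division keeps the fewest significant figures: 1.28 × 10^-1 → 3 s.f., 2.2 × 10^2 → 2 s.f., 179.2 → 4 s.f., 464.8 → 4 s.f.; limit is 2.
Rounded to 2 significant figures: 11.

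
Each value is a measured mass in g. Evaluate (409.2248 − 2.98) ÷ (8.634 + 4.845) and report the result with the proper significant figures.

409.2248 − 2.98 = 406.2448, limited to 2 d.p. → 5 s.f.; 8.634 + 4.845 = 13.479, limited to 3 d.p. → 5 s.f.
Carrying full precision, 406.2448 ÷ 13.479 = 30.139090437…; keep min(5, 5) = 5 s.f.
Rounded to 5 significant figures: 30.139.

30.139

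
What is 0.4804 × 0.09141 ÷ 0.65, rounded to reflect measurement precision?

0.4804 × 0.09141 ÷ 0.65 = 0.0675590215385…
Multiplication/division keeps the fewest significant figures: 0.4804 → 4 s.f., 0.09141 → 4 s.f., 0.65 → 2 s.f.; limit is 2.
Rounded to 2 significant figures: 0.068.

0.068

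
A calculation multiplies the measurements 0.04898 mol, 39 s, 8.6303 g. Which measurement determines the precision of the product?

39 s

0.04898 mol → 4 s.f.; 39 s → 2 s.f.; 8.6303 g → 5 s.f.
The fewest is 2 significant figures, from 39 s.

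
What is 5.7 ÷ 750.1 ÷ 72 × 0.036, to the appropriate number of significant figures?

5.7 ÷ 750.1 ÷ 72 × 0.036 = 0.00000379949340088…
Multiplication/division keeps the fewest significant figures: 5.7 → 2 s.f., 750.1 → 4 s.f., 72 → 2 s.f., 0.036 → 2 s.f.; limit is 2.
Rounded to 2 significant figures: 3.8 × 10^-6.

3.8 × 10^-6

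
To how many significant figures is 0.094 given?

0.094: leading zeros are not significant.

2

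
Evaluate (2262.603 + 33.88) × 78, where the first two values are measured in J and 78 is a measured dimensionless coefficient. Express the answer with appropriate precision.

2262.603 J + 33.88 J = 2296.483 J; the sum is limited to 2 decimal places (6 s.f.).
Carrying full precision, 2296.483 × 78 = 179125.674 J; 78 has 2 s.f., so the result keeps min(6, 2) = 2 s.f.
Rounded to 2 significant figures: 1.8 × 10^5 J.

1.8 × 10^5 J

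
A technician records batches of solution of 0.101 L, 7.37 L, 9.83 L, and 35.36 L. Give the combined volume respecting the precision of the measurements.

52.66 L

0.101 L + 7.37 L + 9.83 L + 35.36 L = 52.661 L.
Addition/subtraction keeps the fewest decimal places: 0.101 → 3 decimal places, 7.37 → 2 decimal places, 9.83 → 2 decimal places, 35.36 → 2 decimal places; limit is 2.
Rounded to 2 decimal places: 52.66 L.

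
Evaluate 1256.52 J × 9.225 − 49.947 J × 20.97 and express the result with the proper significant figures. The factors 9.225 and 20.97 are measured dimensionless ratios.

1.054 × 10^4 J

1256.52 × 9.225 = 11591.397 → 1.159 × 10^4 J (4 s.f., last digit at the 10^1 place).
49.947 × 20.97 = 1047.38859 → 1047 J (4 s.f., last digit at the 10^0 place).
Difference: 10544.00841 J; keep the coarser place, 10^1.
Result: 1.054 × 10^4 J.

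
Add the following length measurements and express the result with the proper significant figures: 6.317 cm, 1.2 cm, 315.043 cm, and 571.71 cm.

6.317 cm + 1.2 cm + 315.043 cm + 571.71 cm = 894.270 cm.
Addition/subtraction keeps the fewest decimal places: 6.317 → 3 decimal places, 1.2 → 1 decimal place, 315.043 → 3 decimal places, 571.71 → 2 decimal places; limit is 1.
Rounded to 1 decimal place: 894.3 cm.

894.3 cm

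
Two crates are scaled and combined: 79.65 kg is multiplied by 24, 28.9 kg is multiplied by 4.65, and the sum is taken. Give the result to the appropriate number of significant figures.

79.65 × 24 = 1911.6 → 1.9 × 10³ kg (2 s.f., last digit at the 10^2 place).
28.9 × 4.65 = 134.385 → 134 kg (3 s.f., last digit at the 10^0 place).
Sum: 2045.985 kg; keep the coarser place, 10^2.
Result: 2.0 × 10³ kg.

2.0 × 10³ kg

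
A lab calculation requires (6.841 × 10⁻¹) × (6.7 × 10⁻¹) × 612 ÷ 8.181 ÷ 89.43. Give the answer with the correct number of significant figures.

0.38

(6.841 × 10⁻¹) × (6.7 × 10⁻¹) × 612 ÷ 8.181 ÷ 89.43 = 0.383403604813…
Multiplication/division keeps the fewest significant figures: 6.841 × 10⁻¹ → 4 s.f., 6.7 × 10⁻¹ → 2 s.f., 612 → 3 s.f., 8.181 → 4 s.f., 89.43 → 4 s.f.; limit is 2.
Rounded to 2 significant figures: 0.38.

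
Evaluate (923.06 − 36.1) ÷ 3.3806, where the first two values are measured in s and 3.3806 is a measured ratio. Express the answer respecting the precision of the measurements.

262.4 s

923.06 s − 36.1 s = 886.96 s; the difference is limited to 1 decimal place (4 s.f.).
Carrying full precision, 886.96 ÷ 3.3806 = 262.367627048… s; 3.3806 has 5 s.f., so the result keeps min(4, 5) = 4 s.f.
Rounded to 4 significant figures: 262.4 s.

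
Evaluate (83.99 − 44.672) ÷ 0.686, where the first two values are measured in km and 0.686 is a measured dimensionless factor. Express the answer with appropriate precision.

83.99 km − 44.672 km = 39.318 km; the difference is limited to 2 decimal places (4 s.f.).
Carrying full precision, 39.318 ÷ 0.686 = 57.3148688047… km; 0.686 has 3 s.f., so the result keeps min(4, 3) = 3 s.f.
Rounded to 3 significant figures: 57.3 km.

57.3 km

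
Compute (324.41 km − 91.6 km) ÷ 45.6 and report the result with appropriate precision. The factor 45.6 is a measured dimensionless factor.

5.11 km

324.41 km − 91.6 km = 232.81 km; the difference is limited to 1 decimal place (4 s.f.).
Carrying full precision, 232.81 ÷ 45.6 = 5.10548245614… km; 45.6 has 3 s.f., so the result keeps min(4, 3) = 3 s.f.
Rounded to 3 significant figures: 5.11 km.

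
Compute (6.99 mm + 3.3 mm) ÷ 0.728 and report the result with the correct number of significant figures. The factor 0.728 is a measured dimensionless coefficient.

14.1 mm

6.99 mm + 3.3 mm = 10.29 mm; the sum is limited to 1 decimal place (3 s.f.).
Carrying full precision, 10.29 ÷ 0.728 = 14.1346153846… mm; 0.728 has 3 s.f., so the result keeps min(3, 3) = 3 s.f.
Rounded to 3 significant figures: 14.1 mm.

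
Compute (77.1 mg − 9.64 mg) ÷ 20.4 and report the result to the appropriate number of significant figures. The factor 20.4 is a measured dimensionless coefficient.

77.1 mg − 9.64 mg = 67.46 mg; the difference is limited to 1 decimal place (3 s.f.).
Carrying full precision, 67.46 ÷ 20.4 = 3.3068627451… mg; 20.4 has 3 s.f., so the result keeps min(3, 3) = 3 s.f.
Rounded to 3 significant figures: 3.31 mg.

3.31 mg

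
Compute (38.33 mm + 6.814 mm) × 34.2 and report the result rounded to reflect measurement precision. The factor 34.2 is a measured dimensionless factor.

38.33 mm + 6.814 mm = 45.144 mm; the sum is limited to 2 decimal places (4 s.f.).
Carrying full precision, 45.144 × 34.2 = 1543.9248 mm; 34.2 has 3 s.f., so the result keeps min(4, 3) = 3 s.f.
Rounded to 3 significant figures: 1.54 × 10^3 mm.

1.54 × 10^3 mm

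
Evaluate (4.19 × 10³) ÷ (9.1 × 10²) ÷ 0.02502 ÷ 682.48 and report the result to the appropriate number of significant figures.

0.27

(4.19 × 10³) ÷ (9.1 × 10²) ÷ 0.02502 ÷ 682.48 = 0.269646877996…
Multiplication/division keeps the fewest significant figures: 4.19 × 10³ → 3 s.f., 9.1 × 10² → 2 s.f., 0.02502 → 4 s.f., 682.48 → 5 s.f.; limit is 2.
Rounded to 2 significant figures: 0.27.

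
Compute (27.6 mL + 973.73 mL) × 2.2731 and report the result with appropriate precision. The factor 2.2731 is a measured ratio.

2276.1 mL

27.6 mL + 973.73 mL = 1001.33 mL; the sum is limited to 1 decimal place (5 s.f.).
Carrying full precision, 1001.33 × 2.2731 = 2276.123223 mL; 2.2731 has 5 s.f., so the result keeps min(5, 5) = 5 s.f.
Rounded to 5 significant figures: 2276.1 mL.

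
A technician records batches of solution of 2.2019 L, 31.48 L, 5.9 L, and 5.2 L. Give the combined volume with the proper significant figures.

44.8 L

2.2019 L + 31.48 L + 5.9 L + 5.2 L = 44.7819 L.
Addition/subtraction keeps the fewest decimal places: 2.2019 → 4 decimal places, 31.48 → 2 decimal places, 5.9 → 1 decimal place, 5.2 → 1 decimal place; limit is 1.
Rounded to 1 decimal place: 44.8 L.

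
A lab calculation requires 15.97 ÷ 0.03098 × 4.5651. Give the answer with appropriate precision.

2353

15.97 ÷ 0.03098 × 4.5651 = 2353.28105229…
Multiplication/division keeps the fewest significant figures: 15.97 → 4 s.f., 0.03098 → 4 s.f., 4.5651 → 5 s.f.; limit is 4.
Rounded to 4 significant figures: 2353.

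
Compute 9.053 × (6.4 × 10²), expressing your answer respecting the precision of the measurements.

5.8 × 10³

9.053 × (6.4 × 10²) = 5793.92
Multiplication/division keeps the fewest significant figures: 9.053 → 4 s.f., 6.4 × 10² → 2 s.f.; limit is 2.
Rounded to 2 significant figures: 5.8 × 10³.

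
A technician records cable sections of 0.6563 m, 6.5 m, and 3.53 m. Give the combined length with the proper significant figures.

10.7 m

0.6563 m + 6.5 m + 3.53 m = 10.6863 m.
Addition/subtraction keeps the fewest decimal places: 0.6563 → 4 decimal places, 6.5 → 1 decimal place, 3.53 → 2 decimal places; limit is 1.
Rounded to 1 decimal place: 10.7 m.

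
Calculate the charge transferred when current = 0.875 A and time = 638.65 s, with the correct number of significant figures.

charge transferred = 0.875 A × 638.65 s = 558.81875 C.
0.875 has 3 significant figures; 638.65 has 5.
Division/multiplication keeps the fewest: 3 significant figures.
Rounded: 559 C.

559 C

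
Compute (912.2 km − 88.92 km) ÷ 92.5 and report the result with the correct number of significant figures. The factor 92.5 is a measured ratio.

8.90 km

912.2 km − 88.92 km = 823.28 km; the difference is limited to 1 decimal place (4 s.f.).
Carrying full precision, 823.28 ÷ 92.5 = 8.90032432432… km; 92.5 has 3 s.f., so the result keeps min(4, 3) = 3 s.f.
Rounded to 3 significant figures: 8.90 km.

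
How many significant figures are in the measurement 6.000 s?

4

6.000: trailing zeros after a decimal point are significant.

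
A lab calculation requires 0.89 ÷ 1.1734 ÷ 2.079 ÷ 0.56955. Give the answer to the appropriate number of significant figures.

0.89 ÷ 1.1734 ÷ 2.079 ÷ 0.56955 = 0.640556698698…
Multiplication/division keeps the fewest significant figures: 0.89 → 2 s.f., 1.1734 → 5 s.f., 2.079 → 4 s.f., 0.56955 → 5 s.f.; limit is 2.
Rounded to 2 significant figures: 6.4 × 10^-1.

6.4 × 10^-1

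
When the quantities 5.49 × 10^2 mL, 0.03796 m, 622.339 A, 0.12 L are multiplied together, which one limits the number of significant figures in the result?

0.12 L

5.49 × 10^2 mL → 3 s.f.; 0.03796 m → 4 s.f.; 622.339 A → 6 s.f.; 0.12 L → 2 s.f.
The fewest is 2 significant figures, from 0.12 L.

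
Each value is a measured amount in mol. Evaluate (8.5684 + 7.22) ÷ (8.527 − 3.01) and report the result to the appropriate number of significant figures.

8.5684 + 7.22 = 15.7884, limited to 2 d.p. → 4 s.f.; 8.527 − 3.01 = 5.517, limited to 2 d.p. → 3 s.f.
Carrying full precision, 15.7884 ÷ 5.517 = 2.86177270256…; keep min(4, 3) = 3 s.f.
Rounded to 3 significant figures: 2.86.

2.86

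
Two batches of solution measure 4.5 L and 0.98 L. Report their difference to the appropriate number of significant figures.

3.5 L

4.5 L − 0.98 L = 3.52 L.
Addition/subtraction keeps the fewest decimal places: 4.5 → 1 decimal place, 0.98 → 2 decimal places; limit is 1.
Rounded to 1 decimal place: 3.5 L.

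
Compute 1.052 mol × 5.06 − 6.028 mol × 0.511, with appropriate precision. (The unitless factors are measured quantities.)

1.052 × 5.06 = 5.32312 → 5.32 mol (3 s.f., last digit at the 10^-2 place).
6.028 × 0.511 = 3.080308 → 3.08 mol (3 s.f., last digit at the 10^-2 place).
Difference: 2.242812 mol; keep the coarser place, 10^-2.
Result: 2.24 mol.

2.24 mol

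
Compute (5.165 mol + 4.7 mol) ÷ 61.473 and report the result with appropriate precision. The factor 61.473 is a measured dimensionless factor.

5.165 mol + 4.7 mol = 9.865 mol; the sum is limited to 1 decimal place (2 s.f.).
Carrying full precision, 9.865 ÷ 61.473 = 0.160476957363… mol; 61.473 has 5 s.f., so the result keeps min(2, 5) = 2 s.f.
Rounded to 2 significant figures: 1.6 × 10⁻¹ mol.

1.6 × 10⁻¹ mol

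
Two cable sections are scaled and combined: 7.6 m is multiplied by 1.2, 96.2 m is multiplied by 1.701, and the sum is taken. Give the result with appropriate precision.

173 m

7.6 × 1.2 = 9.12 → 9.1 m (2 s.f., last digit at the 10^-1 place).
96.2 × 1.701 = 163.6362 → 164 m (3 s.f., last digit at the 10^0 place).
Sum: 172.7562 m; keep the coarser place, 10^0.
Result: 173 m.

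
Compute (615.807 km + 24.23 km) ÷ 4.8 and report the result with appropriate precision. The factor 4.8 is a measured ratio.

1.3 × 10^2 km

615.807 km + 24.23 km = 640.037 km; the sum is limited to 2 decimal places (5 s.f.).
Carrying full precision, 640.037 ÷ 4.8 = 133.341041667… km; 4.8 has 2 s.f., so the result keeps min(5, 2) = 2 s.f.
Rounded to 2 significant figures: 1.3 × 10^2 km.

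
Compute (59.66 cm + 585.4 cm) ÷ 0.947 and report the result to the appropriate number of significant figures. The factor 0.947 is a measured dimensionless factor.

59.66 cm + 585.4 cm = 645.06 cm; the sum is limited to 1 decimal place (4 s.f.).
Carrying full precision, 645.06 ÷ 0.947 = 681.16156283… cm; 0.947 has 3 s.f., so the result keeps min(4, 3) = 3 s.f.
Rounded to 3 significant figures: 6.81 × 10² cm.

6.81 × 10² cm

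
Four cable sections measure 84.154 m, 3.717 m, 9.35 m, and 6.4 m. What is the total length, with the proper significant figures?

84.154 m + 3.717 m + 9.35 m + 6.4 m = 103.621 m.
Addition/subtraction keeps the fewest decimal places: 84.154 → 3 decimal places, 3.717 → 3 decimal places, 9.35 → 2 decimal places, 6.4 → 1 decimal place; limit is 1.
Rounded to 1 decimal place: 103.6 m.

103.6 m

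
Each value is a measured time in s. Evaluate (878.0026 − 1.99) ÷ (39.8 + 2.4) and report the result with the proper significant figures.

878.0026 − 1.99 = 876.0126, limited to 2 d.p. → 5 s.f.; 39.8 + 2.4 = 42.2, limited to 1 d.p. → 3 s.f.
Carrying full precision, 876.0126 ÷ 42.2 = 20.7585924171…; keep min(5, 3) = 3 s.f.
Rounded to 3 significant figures: 20.8.

20.8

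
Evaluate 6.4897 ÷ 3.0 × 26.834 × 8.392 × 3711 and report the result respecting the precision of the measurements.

1.8 × 10⁶

6.4897 ÷ 3.0 × 26.834 × 8.392 × 3711 = 1807778.47645…
Multiplication/division keeps the fewest significant figures: 6.4897 → 5 s.f., 3.0 → 2 s.f., 26.834 → 5 s.f., 8.392 → 4 s.f., 3711 → 4 s.f.; limit is 2.
Rounded to 2 significant figures: 1.8 × 10⁶.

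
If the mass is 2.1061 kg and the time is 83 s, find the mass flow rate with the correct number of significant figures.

mass flow rate = 2.1061 kg ÷ 83 s = 0.0253746987952… kg/s.
2.1061 has 5 significant figures; 83 has 2.
Division/multiplication keeps the fewest: 2 significant figures.
Rounded: 0.025 kg/s.

0.025 kg/s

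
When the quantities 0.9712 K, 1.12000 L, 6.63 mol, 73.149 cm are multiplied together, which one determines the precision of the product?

6.63 mol

0.9712 K → 4 s.f.; 1.12000 L → 6 s.f.; 6.63 mol → 3 s.f.; 73.149 cm → 5 s.f.
The fewest is 3 significant figures, from 6.63 mol.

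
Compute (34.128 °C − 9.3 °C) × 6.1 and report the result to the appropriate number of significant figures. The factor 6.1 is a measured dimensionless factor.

1.5 × 10^2 °C

34.128 °C − 9.3 °C = 24.828 °C; the difference is limited to 1 decimal place (3 s.f.).
Carrying full precision, 24.828 × 6.1 = 151.4508 °C; 6.1 has 2 s.f., so the result keeps min(3, 2) = 2 s.f.
Rounded to 2 significant figures: 1.5 × 10^2 °C.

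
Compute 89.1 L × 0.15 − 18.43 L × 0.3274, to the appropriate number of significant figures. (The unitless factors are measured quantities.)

7 L

89.1 × 0.15 = 13.365 → 13 L (2 s.f., last digit at the 10^0 place).
18.43 × 0.3274 = 6.033982 → 6.034 L (4 s.f., last digit at the 10^-3 place).
Difference: 7.331018 L; keep the coarser place, 10^0.
Result: 7 L.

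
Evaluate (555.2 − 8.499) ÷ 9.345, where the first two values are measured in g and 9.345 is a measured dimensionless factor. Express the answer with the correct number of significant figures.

555.2 g − 8.499 g = 546.701 g; the difference is limited to 1 decimal place (4 s.f.).
Carrying full precision, 546.701 ÷ 9.345 = 58.5019796683… g; 9.345 has 4 s.f., so the result keeps min(4, 4) = 4 s.f.
Rounded to 4 significant figures: 58.50 g.

58.50 g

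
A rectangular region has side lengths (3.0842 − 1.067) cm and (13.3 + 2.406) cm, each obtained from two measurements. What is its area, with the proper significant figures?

31.7 cm²

3.0842 − 1.067 = 2.0172, limited to 3 d.p. → 4 s.f.; 13.3 + 2.406 = 15.706, limited to 1 d.p. → 3 s.f.
Carrying full precision, 2.0172 × 15.706 = 31.6821432; keep min(4, 3) = 3 s.f.
Rounded to 3 significant figures: 31.7 cm².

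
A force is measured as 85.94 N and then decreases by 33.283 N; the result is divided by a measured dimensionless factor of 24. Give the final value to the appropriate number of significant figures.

2.2 N

85.94 N − 33.283 N = 52.657 N; the difference is limited to 2 decimal places (4 s.f.).
Carrying full precision, 52.657 ÷ 24 = 2.19404166667… N; 24 has 2 s.f., so the result keeps min(4, 2) = 2 s.f.
Rounded to 2 significant figures: 2.2 N.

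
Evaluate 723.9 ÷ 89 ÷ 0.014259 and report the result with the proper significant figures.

723.9 ÷ 89 ÷ 0.014259 = 570.426247645…
Multiplication/division keeps the fewest significant figures: 723.9 → 4 s.f., 89 → 2 s.f., 0.014259 → 5 s.f.; limit is 2.
Rounded to 2 significant figures: 5.7 × 10².

5.7 × 10²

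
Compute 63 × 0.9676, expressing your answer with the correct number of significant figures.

61

63 × 0.9676 = 60.9588
Multiplication/division keeps the fewest significant figures: 63 → 2 s.f., 0.9676 → 4 s.f.; limit is 2.
Rounded to 2 significant figures: 61.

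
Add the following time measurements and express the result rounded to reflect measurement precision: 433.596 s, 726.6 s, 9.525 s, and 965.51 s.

433.596 s + 726.6 s + 9.525 s + 965.51 s = 2135.231 s.
Addition/subtraction keeps the fewest decimal places: 433.596 → 3 decimal places, 726.6 → 1 decimal place, 9.525 → 3 decimal places, 965.51 → 2 decimal places; limit is 1.
Rounded to 1 decimal place: 2135.2 s.

2135.2 s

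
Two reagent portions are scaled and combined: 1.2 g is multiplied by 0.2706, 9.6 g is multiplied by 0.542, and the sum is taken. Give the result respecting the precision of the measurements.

1.2 × 0.2706 = 0.32472 → 0.32 g (2 s.f., last digit at the 10^-2 place).
9.6 × 0.542 = 5.2032 → 5.2 g (2 s.f., last digit at the 10^-1 place).
Sum: 5.52792 g; keep the coarser place, 10^-1.
Result: 5.5 g.

5.5 g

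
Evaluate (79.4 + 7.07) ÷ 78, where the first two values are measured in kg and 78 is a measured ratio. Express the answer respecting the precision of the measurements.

1.1 kg

79.4 kg + 7.07 kg = 86.47 kg; the sum is limited to 1 decimal place (3 s.f.).
Carrying full precision, 86.47 ÷ 78 = 1.10858974359… kg; 78 has 2 s.f., so the result keeps min(3, 2) = 2 s.f.
Rounded to 2 significant figures: 1.1 kg.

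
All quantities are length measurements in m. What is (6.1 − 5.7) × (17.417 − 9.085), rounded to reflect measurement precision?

3 m²

6.1 − 5.7 = 0.4, limited to 1 d.p. → 1 s.f.; 17.417 − 9.085 = 8.332, limited to 3 d.p. → 4 s.f.
Carrying full precision, 0.4 × 8.332 = 3.3328; keep min(1, 4) = 1 s.f.
Rounded to 1 significant figure: 3 m².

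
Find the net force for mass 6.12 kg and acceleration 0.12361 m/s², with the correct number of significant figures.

net force = 6.12 kg × 0.12361 m/s² = 0.7564932 N.
6.12 has 3 significant figures; 0.12361 has 5.
Division/multiplication keeps the fewest: 3 significant figures.
Rounded: 0.756 N.

0.756 N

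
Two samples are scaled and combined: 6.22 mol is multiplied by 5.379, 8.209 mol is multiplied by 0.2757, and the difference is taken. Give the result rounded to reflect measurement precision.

6.22 × 5.379 = 33.45738 → 33.5 mol (3 s.f., last digit at the 10^-1 place).
8.209 × 0.2757 = 2.2632213 → 2.263 mol (4 s.f., last digit at the 10^-3 place).
Difference: 31.1941587 mol; keep the coarser place, 10^-1.
Result: 31.2 mol.

31.2 mol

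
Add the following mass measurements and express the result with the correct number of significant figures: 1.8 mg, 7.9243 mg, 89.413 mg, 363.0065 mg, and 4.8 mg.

1.8 mg + 7.9243 mg + 89.413 mg + 363.0065 mg + 4.8 mg = 466.9438 mg.
Addition/subtraction keeps the fewest decimal places: 1.8 → 1 decimal place, 7.9243 → 4 decimal places, 89.413 → 3 decimal places, 363.0065 → 4 decimal places, 4.8 → 1 decimal place; limit is 1.
Rounded to 1 decimal place: 466.9 mg.

466.9 mg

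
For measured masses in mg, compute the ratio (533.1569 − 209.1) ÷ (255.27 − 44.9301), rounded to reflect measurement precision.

533.1569 − 209.1 = 324.0569, limited to 1 d.p. → 4 s.f.; 255.27 − 44.9301 = 210.3399, limited to 2 d.p. → 5 s.f.
Carrying full precision, 324.0569 ÷ 210.3399 = 1.54063446831…; keep min(4, 5) = 4 s.f.
Rounded to 4 significant figures: 1.541.

1.541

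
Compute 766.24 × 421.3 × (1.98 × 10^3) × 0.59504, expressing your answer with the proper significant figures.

3.80 × 10^8

766.24 × 421.3 × (1.98 × 10^3) × 0.59504 = 380336171.127…
Multiplication/division keeps the fewest significant figures: 766.24 → 5 s.f., 421.3 → 4 s.f., 1.98 × 10^3 → 3 s.f., 0.59504 → 5 s.f.; limit is 3.
Rounded to 3 significant figures: 3.80 × 10^8.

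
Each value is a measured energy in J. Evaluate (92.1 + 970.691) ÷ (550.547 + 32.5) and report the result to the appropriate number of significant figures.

1.823

92.1 + 970.691 = 1062.791, limited to 1 d.p. → 5 s.f.; 550.547 + 32.5 = 583.047, limited to 1 d.p. → 4 s.f.
Carrying full precision, 1062.791 ÷ 583.047 = 1.82282217386…; keep min(5, 4) = 4 s.f.
Rounded to 4 significant figures: 1.823.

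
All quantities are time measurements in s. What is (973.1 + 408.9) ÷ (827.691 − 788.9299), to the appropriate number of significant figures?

973.1 + 408.9 = 1382.0, limited to 1 d.p. → 5 s.f.; 827.691 − 788.9299 = 38.7611, limited to 3 d.p. → 5 s.f.
Carrying full precision, 1382.0 ÷ 38.7611 = 35.6543028965…; keep min(5, 5) = 5 s.f.
Rounded to 5 significant figures: 35.654.

35.654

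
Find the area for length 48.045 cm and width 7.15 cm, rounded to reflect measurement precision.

344 cm²

area = 48.045 cm × 7.15 cm = 343.52175 cm².
48.045 has 5 significant figures; 7.15 has 3.
Division/multiplication keeps the fewest: 3 significant figures.
Rounded: 344 cm².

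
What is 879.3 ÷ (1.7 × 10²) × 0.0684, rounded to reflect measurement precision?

879.3 ÷ (1.7 × 10²) × 0.0684 = 0.353788941176…
Multiplication/division keeps the fewest significant figures: 879.3 → 4 s.f., 1.7 × 10² → 2 s.f., 0.0684 → 3 s.f.; limit is 2.
Rounded to 2 significant figures: 0.35.

0.35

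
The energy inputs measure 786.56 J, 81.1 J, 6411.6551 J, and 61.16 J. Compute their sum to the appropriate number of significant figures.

786.56 J + 81.1 J + 6411.6551 J + 61.16 J = 7340.4751 J.
Addition/subtraction keeps the fewest decimal places: 786.56 → 2 decimal places, 81.1 → 1 decimal place, 6411.6551 → 4 decimal places, 61.16 → 2 decimal places; limit is 1.
Rounded to 1 decimal place: 7340.5 J.

7340.5 J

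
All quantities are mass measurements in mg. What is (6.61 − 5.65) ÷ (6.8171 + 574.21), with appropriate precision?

0.0017

6.61 − 5.65 = 0.96, limited to 2 d.p. → 2 s.f.; 6.8171 + 574.21 = 581.0271, limited to 2 d.p. → 5 s.f.
Carrying full precision, 0.96 ÷ 581.0271 = 0.00165224651311…; keep min(2, 5) = 2 s.f.
Rounded to 2 significant figures: 0.0017.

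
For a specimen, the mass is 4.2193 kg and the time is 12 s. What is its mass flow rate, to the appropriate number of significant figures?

mass flow rate = 4.2193 kg ÷ 12 s = 0.351608333333… kg/s.
4.2193 has 5 significant figures; 12 has 2.
Division/multiplication keeps the fewest: 2 significant figures.
Rounded: 0.35 kg/s.

0.35 kg/s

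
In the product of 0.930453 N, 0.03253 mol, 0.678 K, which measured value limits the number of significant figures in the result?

0.930453 N → 6 s.f.; 0.03253 mol → 4 s.f.; 0.678 K → 3 s.f.
The fewest is 3 significant figures, from 0.678 K.

0.678 K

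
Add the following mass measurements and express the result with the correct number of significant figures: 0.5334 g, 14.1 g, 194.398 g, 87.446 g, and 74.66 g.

0.5334 g + 14.1 g + 194.398 g + 87.446 g + 74.66 g = 371.1374 g.
Addition/subtraction keeps the fewest decimal places: 0.5334 → 4 decimal places, 14.1 → 1 decimal place, 194.398 → 3 decimal places, 87.446 → 3 decimal places, 74.66 → 2 decimal places; limit is 1.
Rounded to 1 decimal place: 371.1 g.

371.1 g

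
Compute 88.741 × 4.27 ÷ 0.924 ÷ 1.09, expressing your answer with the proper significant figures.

376

88.741 × 4.27 ÷ 0.924 ÷ 1.09 = 376.230261329…
Multiplication/division keeps the fewest significant figures: 88.741 → 5 s.f., 4.27 → 3 s.f., 0.924 → 3 s.f., 1.09 → 3 s.f.; limit is 3.
Rounded to 3 significant figures: 376.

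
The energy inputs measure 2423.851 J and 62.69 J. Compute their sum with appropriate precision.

2423.851 J + 62.69 J = 2486.541 J.
Addition/subtraction keeps the fewest decimal places: 2423.851 → 3 decimal places, 62.69 → 2 decimal places; limit is 2.
Rounded to 2 decimal places: 2486.54 J.

2486.54 J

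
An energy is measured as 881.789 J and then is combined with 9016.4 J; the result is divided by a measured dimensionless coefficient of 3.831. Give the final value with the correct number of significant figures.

2584 J

881.789 J + 9016.4 J = 9898.189 J; the sum is limited to 1 decimal place (5 s.f.).
Carrying full precision, 9898.189 ÷ 3.831 = 2583.70895328… J; 3.831 has 4 s.f., so the result keeps min(5, 4) = 4 s.f.
Rounded to 4 significant figures: 2584 J.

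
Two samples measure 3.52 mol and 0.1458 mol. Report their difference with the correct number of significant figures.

3.37 mol

3.52 mol − 0.1458 mol = 3.3742 mol.
Addition/subtraction keeps the fewest decimal places: 3.52 → 2 decimal places, 0.1458 → 4 decimal places; limit is 2.
Rounded to 2 decimal places: 3.37 mol.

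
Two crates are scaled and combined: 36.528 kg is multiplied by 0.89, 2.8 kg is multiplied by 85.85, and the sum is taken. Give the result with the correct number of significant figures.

36.528 × 0.89 = 32.50992 → 33 kg (2 s.f., last digit at the 10^0 place).
2.8 × 85.85 = 240.38 → 2.4 × 10^2 kg (2 s.f., last digit at the 10^1 place).
Sum: 272.88992 kg; keep the coarser place, 10^1.
Result: 2.7 × 10^2 kg.

2.7 × 10^2 kg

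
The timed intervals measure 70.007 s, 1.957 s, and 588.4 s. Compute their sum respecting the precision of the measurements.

660.4 s

70.007 s + 1.957 s + 588.4 s = 660.364 s.
Addition/subtraction keeps the fewest decimal places: 70.007 → 3 decimal places, 1.957 → 3 decimal places, 588.4 → 1 decimal place; limit is 1.
Rounded to 1 decimal place: 660.4 s.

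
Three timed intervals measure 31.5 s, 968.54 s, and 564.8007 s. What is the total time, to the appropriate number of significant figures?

1564.8 s

31.5 s + 968.54 s + 564.8007 s = 1564.8407 s.
Addition/subtraction keeps the fewest decimal places: 31.5 → 1 decimal place, 968.54 → 2 decimal places, 564.8007 → 4 decimal places; limit is 1.
Rounded to 1 decimal place: 1564.8 s.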